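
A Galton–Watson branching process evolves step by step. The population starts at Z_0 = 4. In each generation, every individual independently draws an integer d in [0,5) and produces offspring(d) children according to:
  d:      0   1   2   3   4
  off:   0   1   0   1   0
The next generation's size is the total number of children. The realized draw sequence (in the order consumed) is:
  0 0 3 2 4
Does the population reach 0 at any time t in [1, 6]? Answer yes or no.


yes

gen 0: Z_0=4, draws=[0, 0, 3, 2], offspring=[0, 0, 1, 0], Z_1=1
gen 1: Z_1=1, draws=[4], offspring=[0], Z_2=0
gen 2: Z_2=0, draws=[], offspring=[], Z_3=0
gen 3: Z_3=0, draws=[], offspring=[], Z_4=0
gen 4: Z_4=0, draws=[], offspring=[], Z_5=0
gen 5: Z_5=0, draws=[], offspring=[], Z_6=0


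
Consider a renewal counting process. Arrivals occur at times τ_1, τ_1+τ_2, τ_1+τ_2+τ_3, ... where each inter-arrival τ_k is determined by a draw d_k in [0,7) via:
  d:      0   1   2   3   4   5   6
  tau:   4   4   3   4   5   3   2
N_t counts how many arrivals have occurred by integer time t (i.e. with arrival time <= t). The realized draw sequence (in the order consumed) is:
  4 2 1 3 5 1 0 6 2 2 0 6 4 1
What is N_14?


3

draw d_1=4: τ_1=5, arrival time A_1=5
draw d_2=2: τ_2=3, arrival time A_2=8
draw d_3=1: τ_3=4, arrival time A_3=12
draw d_4=3: τ_4=4, arrival time A_4=16
draw d_5=5: τ_5=3, arrival time A_5=19
draw d_6=1: τ_6=4, arrival time A_6=23
draw d_7=0: τ_7=4, arrival time A_7=27
draw d_8=6: τ_8=2, arrival time A_8=29
draw d_9=2: τ_9=3, arrival time A_9=32
draw d_10=2: τ_10=3, arrival time A_10=35
draw d_11=0: τ_11=4, arrival time A_11=39
draw d_12=6: τ_12=2, arrival time A_12=41
draw d_13=4: τ_13=5, arrival time A_13=46
draw d_14=1: τ_14=4, arrival time A_14=50
N_t over t=0..14: 0:0 1:0 2:0 3:0 4:0 5:1 6:1 7:1 8:2 9:2 10:2 11:2 12:3 13:3 14:3


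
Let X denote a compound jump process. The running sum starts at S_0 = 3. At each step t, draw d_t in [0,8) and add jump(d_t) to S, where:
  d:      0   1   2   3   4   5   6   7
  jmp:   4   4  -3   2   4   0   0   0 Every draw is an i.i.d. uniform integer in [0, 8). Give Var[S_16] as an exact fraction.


Outcome values over d=0..7: [4, 4, -3, 2, 4, 0, 0, 0]
Σy = 11, Σy² = 61, M = 8
μ = 11/8 = 11/8,  σ² = 61/8 − (11/8)² = 367/64
Independent increments: Var[S_16] = 16·σ² = 16·(367/64) = 367/4

367/4


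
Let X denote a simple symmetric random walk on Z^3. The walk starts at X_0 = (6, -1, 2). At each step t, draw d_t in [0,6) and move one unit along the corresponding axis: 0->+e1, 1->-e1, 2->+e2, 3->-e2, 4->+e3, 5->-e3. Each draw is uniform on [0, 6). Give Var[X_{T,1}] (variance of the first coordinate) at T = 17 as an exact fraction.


Outcome values over d=0..5: [1, -1, 0, 0, 0, 0]
Σy = 0, Σy² = 2, M = 6
μ = 0/6 = 0,  σ² = 2/6 − (0)² = 1/3
Independent increments: Var[X_17] = 17·σ² = 17·(1/3) = 17/3

17/3


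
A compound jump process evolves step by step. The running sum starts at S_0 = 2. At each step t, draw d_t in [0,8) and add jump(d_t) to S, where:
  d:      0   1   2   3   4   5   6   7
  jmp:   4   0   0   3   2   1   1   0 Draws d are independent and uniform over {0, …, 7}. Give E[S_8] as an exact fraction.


Outcome values over d=0..7: [4, 0, 0, 3, 2, 1, 1, 0]
Σy = 11, Σy² = 31, M = 8
μ = 11/8 = 11/8,  σ² = 31/8 − (11/8)² = 127/64
E[S_8] = 2 + 8·(11/8) = 13

13


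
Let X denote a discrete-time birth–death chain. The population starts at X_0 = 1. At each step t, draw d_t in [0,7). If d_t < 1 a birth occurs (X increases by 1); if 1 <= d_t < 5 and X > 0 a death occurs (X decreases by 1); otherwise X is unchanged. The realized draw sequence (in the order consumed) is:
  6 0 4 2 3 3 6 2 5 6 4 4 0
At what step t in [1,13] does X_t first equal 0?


t=0: X=1, d=6 → hold, X_1=1
t=1: X=1, d=0 → birth, X_2=2
t=2: X=2, d=4 → death, X_3=1
t=3: X=1, d=2 → death, X_4=0
t=4: X=0, d=3 → hold, X_5=0
t=5: X=0, d=3 → hold, X_6=0
t=6: X=0, d=6 → hold, X_7=0
t=7: X=0, d=2 → hold, X_8=0
t=8: X=0, d=5 → hold, X_9=0
t=9: X=0, d=6 → hold, X_10=0
t=10: X=0, d=4 → hold, X_11=0
t=11: X=0, d=4 → hold, X_12=0
t=12: X=0, d=0 → birth, X_13=1

4


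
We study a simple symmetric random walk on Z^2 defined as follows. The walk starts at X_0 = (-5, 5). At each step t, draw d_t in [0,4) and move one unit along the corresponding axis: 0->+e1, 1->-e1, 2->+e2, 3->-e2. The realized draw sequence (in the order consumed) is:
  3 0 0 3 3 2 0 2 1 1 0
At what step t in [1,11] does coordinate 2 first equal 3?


t=0: X=(-5, 5), d=3 → -e2, X_1=(-5, 4)
t=1: X=(-5, 4), d=0 → +e1, X_2=(-4, 4)
t=2: X=(-4, 4), d=0 → +e1, X_3=(-3, 4)
t=3: X=(-3, 4), d=3 → -e2, X_4=(-3, 3)
t=4: X=(-3, 3), d=3 → -e2, X_5=(-3, 2)
t=5: X=(-3, 2), d=2 → +e2, X_6=(-3, 3)
t=6: X=(-3, 3), d=0 → +e1, X_7=(-2, 3)
t=7: X=(-2, 3), d=2 → +e2, X_8=(-2, 4)
t=8: X=(-2, 4), d=1 → -e1, X_9=(-3, 4)
t=9: X=(-3, 4), d=1 → -e1, X_10=(-4, 4)
t=10: X=(-4, 4), d=0 → +e1, X_11=(-3, 4)

4


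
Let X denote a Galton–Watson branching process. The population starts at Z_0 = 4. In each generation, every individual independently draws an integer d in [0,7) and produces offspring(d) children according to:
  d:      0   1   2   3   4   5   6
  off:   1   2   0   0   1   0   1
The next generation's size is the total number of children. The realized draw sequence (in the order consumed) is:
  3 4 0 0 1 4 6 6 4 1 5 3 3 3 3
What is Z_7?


0

gen 0: Z_0=4, draws=[3, 4, 0, 0], offspring=[0, 1, 1, 1], Z_1=3
gen 1: Z_1=3, draws=[1, 4, 6], offspring=[2, 1, 1], Z_2=4
gen 2: Z_2=4, draws=[6, 4, 1, 5], offspring=[1, 1, 2, 0], Z_3=4
gen 3: Z_3=4, draws=[3, 3, 3, 3], offspring=[0, 0, 0, 0], Z_4=0
gen 4: Z_4=0, draws=[], offspring=[], Z_5=0
gen 5: Z_5=0, draws=[], offspring=[], Z_6=0
gen 6: Z_6=0, draws=[], offspring=[], Z_7=0


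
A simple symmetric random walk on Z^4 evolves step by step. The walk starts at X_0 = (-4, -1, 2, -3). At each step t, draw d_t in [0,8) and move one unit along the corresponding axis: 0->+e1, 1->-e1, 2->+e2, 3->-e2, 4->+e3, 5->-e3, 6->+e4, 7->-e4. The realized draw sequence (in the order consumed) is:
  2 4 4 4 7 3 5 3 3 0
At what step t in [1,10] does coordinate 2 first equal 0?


t=0: X=(-4, -1, 2, -3), d=2 → +e2, X_1=(-4, 0, 2, -3)
t=1: X=(-4, 0, 2, -3), d=4 → +e3, X_2=(-4, 0, 3, -3)
t=2: X=(-4, 0, 3, -3), d=4 → +e3, X_3=(-4, 0, 4, -3)
t=3: X=(-4, 0, 4, -3), d=4 → +e3, X_4=(-4, 0, 5, -3)
t=4: X=(-4, 0, 5, -3), d=7 → -e4, X_5=(-4, 0, 5, -4)
t=5: X=(-4, 0, 5, -4), d=3 → -e2, X_6=(-4, -1, 5, -4)
t=6: X=(-4, -1, 5, -4), d=5 → -e3, X_7=(-4, -1, 4, -4)
t=7: X=(-4, -1, 4, -4), d=3 → -e2, X_8=(-4, -2, 4, -4)
t=8: X=(-4, -2, 4, -4), d=3 → -e2, X_9=(-4, -3, 4, -4)
t=9: X=(-4, -3, 4, -4), d=0 → +e1, X_10=(-3, -3, 4, -4)

1


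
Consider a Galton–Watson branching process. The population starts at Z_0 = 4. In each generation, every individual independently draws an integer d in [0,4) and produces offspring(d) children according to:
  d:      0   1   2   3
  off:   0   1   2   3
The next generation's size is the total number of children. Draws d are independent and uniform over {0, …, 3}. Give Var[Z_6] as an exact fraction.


807975/1024

Outcome values over d=0..3: [0, 1, 2, 3]
Σy = 6, Σy² = 14, M = 4
μ = 6/4 = 3/2,  σ² = 14/4 − (3/2)² = 5/4
V_0 = 0, E_0 = 4
V_1 = 5/4·E_0 + (3/2)²·V_0 = 5;  E_1 = 6
V_2 = 5/4·E_1 + (3/2)²·V_1 = 75/4;  E_2 = 9
V_3 = 5/4·E_2 + (3/2)²·V_2 = 855/16;  E_3 = 27/2
V_4 = 5/4·E_3 + (3/2)²·V_3 = 8775/64;  E_4 = 81/4
V_5 = 5/4·E_4 + (3/2)²·V_4 = 85455/256;  E_5 = 243/8
V_6 = 5/4·E_5 + (3/2)²·V_5 = 807975/1024;  E_6 = 729/16


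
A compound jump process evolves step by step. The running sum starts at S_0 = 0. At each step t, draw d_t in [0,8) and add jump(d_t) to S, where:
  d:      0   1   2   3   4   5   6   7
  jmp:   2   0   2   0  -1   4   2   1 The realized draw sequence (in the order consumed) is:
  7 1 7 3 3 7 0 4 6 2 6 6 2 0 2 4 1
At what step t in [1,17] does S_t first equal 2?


3

t=0: S=0, d=7, jump=1, S_1=1
t=1: S=1, d=1, jump=0, S_2=1
t=2: S=1, d=7, jump=1, S_3=2
t=3: S=2, d=3, jump=0, S_4=2
t=4: S=2, d=3, jump=0, S_5=2
t=5: S=2, d=7, jump=1, S_6=3
t=6: S=3, d=0, jump=2, S_7=5
t=7: S=5, d=4, jump=-1, S_8=4
t=8: S=4, d=6, jump=2, S_9=6
t=9: S=6, d=2, jump=2, S_10=8
t=10: S=8, d=6, jump=2, S_11=10
t=11: S=10, d=6, jump=2, S_12=12
t=12: S=12, d=2, jump=2, S_13=14
t=13: S=14, d=0, jump=2, S_14=16
t=14: S=16, d=2, jump=2, S_15=18
t=15: S=18, d=4, jump=-1, S_16=17
t=16: S=17, d=1, jump=0, S_17=17


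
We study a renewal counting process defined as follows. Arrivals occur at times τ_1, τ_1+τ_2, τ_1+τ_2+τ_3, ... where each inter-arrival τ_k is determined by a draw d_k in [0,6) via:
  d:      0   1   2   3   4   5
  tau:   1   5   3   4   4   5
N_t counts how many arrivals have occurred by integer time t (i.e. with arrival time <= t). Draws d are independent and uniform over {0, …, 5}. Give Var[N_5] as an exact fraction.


Inter-arrival values over d=0..5: [1, 5, 3, 4, 4, 5]
Each d has probability 1/6, so the pmf of τ is: f(1) = 1/6, f(3) = 1/6, f(4) = 1/3, f(5) = 1/3
Let p_n(j) = P(N_n = j), with p_0 = [1]. Condition on τ_1: p_n(0) = P(τ > n), and for j >= 1, p_n(j) = Σ_{k<=n} f(k)·p_{n−k}(j−1)
p_1 = [5/6, 1/6]  (j = 0..1)
p_2 = [5/6, 5/36, 1/36]  (j = 0..2)
p_3 = [2/3, 11/36, 5/216, 1/216]  (j = 0..3)
p_4 = [1/3, 7/12, 17/216, 5/1296, 1/1296]  (j = 0..4)
p_5 = [0, 29/36, 19/108, 23/1296, 5/7776, 1/7776]  (j = 0..5)
E[N_5] = Σ j·p_5(j) = 9439/7776;  E[N_5²] = Σ j²·p_5(j) = 4361/2592
Var[N_5] = 4361/2592 − (9439/7776)² = 12638687/60466176

12638687/60466176


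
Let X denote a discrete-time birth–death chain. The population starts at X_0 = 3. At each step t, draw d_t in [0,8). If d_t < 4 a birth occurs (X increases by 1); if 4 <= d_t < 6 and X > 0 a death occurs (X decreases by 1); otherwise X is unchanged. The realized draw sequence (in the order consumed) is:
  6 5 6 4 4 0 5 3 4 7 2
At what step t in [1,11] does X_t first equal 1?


t=0: X=3, d=6 → hold, X_1=3
t=1: X=3, d=5 → death, X_2=2
t=2: X=2, d=6 → hold, X_3=2
t=3: X=2, d=4 → death, X_4=1
t=4: X=1, d=4 → death, X_5=0
t=5: X=0, d=0 → birth, X_6=1
t=6: X=1, d=5 → death, X_7=0
t=7: X=0, d=3 → birth, X_8=1
t=8: X=1, d=4 → death, X_9=0
t=9: X=0, d=7 → hold, X_10=0
t=10: X=0, d=2 → birth, X_11=1

4


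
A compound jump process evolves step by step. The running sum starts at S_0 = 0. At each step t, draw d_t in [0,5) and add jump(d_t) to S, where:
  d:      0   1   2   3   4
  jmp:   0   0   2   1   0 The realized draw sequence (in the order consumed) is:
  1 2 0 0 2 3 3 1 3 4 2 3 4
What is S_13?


t=0: S=0, d=1, jump=0, S_1=0
t=1: S=0, d=2, jump=2, S_2=2
t=2: S=2, d=0, jump=0, S_3=2
t=3: S=2, d=0, jump=0, S_4=2
t=4: S=2, d=2, jump=2, S_5=4
t=5: S=4, d=3, jump=1, S_6=5
t=6: S=5, d=3, jump=1, S_7=6
t=7: S=6, d=1, jump=0, S_8=6
t=8: S=6, d=3, jump=1, S_9=7
t=9: S=7, d=4, jump=0, S_10=7
t=10: S=7, d=2, jump=2, S_11=9
t=11: S=9, d=3, jump=1, S_12=10
t=12: S=10, d=4, jump=0, S_13=10

10


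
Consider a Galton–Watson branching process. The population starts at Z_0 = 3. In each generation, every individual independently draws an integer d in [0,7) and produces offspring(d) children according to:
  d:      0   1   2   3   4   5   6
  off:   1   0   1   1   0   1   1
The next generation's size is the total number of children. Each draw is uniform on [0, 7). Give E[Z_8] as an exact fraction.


1171875/5764801

Outcome values over d=0..6: [1, 0, 1, 1, 0, 1, 1]
Σy = 5, Σy² = 5, M = 7
μ = 5/7 = 5/7,  σ² = 5/7 − (5/7)² = 10/49
E[Z_0] = 3
E[Z_1] = 5/7·E[Z_0] = 15/7
E[Z_2] = 5/7·E[Z_1] = 75/49
E[Z_3] = 5/7·E[Z_2] = 375/343
E[Z_4] = 5/7·E[Z_3] = 1875/2401
E[Z_5] = 5/7·E[Z_4] = 9375/16807
E[Z_6] = 5/7·E[Z_5] = 46875/117649
E[Z_7] = 5/7·E[Z_6] = 234375/823543
E[Z_8] = 5/7·E[Z_7] = 1171875/5764801


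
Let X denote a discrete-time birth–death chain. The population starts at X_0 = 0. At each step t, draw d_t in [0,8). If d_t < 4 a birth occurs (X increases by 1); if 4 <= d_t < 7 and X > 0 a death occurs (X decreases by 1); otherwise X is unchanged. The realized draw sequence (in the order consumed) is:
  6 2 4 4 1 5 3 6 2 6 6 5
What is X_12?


t=0: X=0, d=6 → hold, X_1=0
t=1: X=0, d=2 → birth, X_2=1
t=2: X=1, d=4 → death, X_3=0
t=3: X=0, d=4 → hold, X_4=0
t=4: X=0, d=1 → birth, X_5=1
t=5: X=1, d=5 → death, X_6=0
t=6: X=0, d=3 → birth, X_7=1
t=7: X=1, d=6 → death, X_8=0
t=8: X=0, d=2 → birth, X_9=1
t=9: X=1, d=6 → death, X_10=0
t=10: X=0, d=6 → hold, X_11=0
t=11: X=0, d=5 → hold, X_12=0

0


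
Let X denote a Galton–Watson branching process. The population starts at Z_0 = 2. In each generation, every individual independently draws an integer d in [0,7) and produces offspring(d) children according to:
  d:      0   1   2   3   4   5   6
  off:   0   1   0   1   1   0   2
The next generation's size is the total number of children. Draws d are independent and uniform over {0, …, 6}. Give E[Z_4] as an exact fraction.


Outcome values over d=0..6: [0, 1, 0, 1, 1, 0, 2]
Σy = 5, Σy² = 7, M = 7
μ = 5/7 = 5/7,  σ² = 7/7 − (5/7)² = 24/49
E[Z_0] = 2
E[Z_1] = 5/7·E[Z_0] = 10/7
E[Z_2] = 5/7·E[Z_1] = 50/49
E[Z_3] = 5/7·E[Z_2] = 250/343
E[Z_4] = 5/7·E[Z_3] = 1250/2401

1250/2401


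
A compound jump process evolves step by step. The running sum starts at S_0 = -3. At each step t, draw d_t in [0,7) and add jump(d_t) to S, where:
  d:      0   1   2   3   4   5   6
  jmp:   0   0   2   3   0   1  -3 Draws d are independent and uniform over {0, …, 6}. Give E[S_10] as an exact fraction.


9/7

Outcome values over d=0..6: [0, 0, 2, 3, 0, 1, -3]
Σy = 3, Σy² = 23, M = 7
μ = 3/7 = 3/7,  σ² = 23/7 − (3/7)² = 152/49
E[S_10] = -3 + 10·(3/7) = 9/7


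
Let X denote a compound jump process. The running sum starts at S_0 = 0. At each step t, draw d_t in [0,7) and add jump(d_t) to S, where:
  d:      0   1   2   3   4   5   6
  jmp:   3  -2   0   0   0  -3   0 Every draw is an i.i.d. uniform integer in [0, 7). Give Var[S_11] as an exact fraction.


Outcome values over d=0..6: [3, -2, 0, 0, 0, -3, 0]
Σy = -2, Σy² = 22, M = 7
μ = -2/7 = -2/7,  σ² = 22/7 − (-2/7)² = 150/49
Independent increments: Var[S_11] = 11·σ² = 11·(150/49) = 1650/49

1650/49


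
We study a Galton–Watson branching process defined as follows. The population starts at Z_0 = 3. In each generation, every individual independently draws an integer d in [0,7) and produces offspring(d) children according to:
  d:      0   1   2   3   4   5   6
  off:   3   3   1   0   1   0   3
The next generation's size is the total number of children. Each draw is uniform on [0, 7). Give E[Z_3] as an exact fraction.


3993/343

Outcome values over d=0..6: [3, 3, 1, 0, 1, 0, 3]
Σy = 11, Σy² = 29, M = 7
μ = 11/7 = 11/7,  σ² = 29/7 − (11/7)² = 82/49
E[Z_0] = 3
E[Z_1] = 11/7·E[Z_0] = 33/7
E[Z_2] = 11/7·E[Z_1] = 363/49
E[Z_3] = 11/7·E[Z_2] = 3993/343


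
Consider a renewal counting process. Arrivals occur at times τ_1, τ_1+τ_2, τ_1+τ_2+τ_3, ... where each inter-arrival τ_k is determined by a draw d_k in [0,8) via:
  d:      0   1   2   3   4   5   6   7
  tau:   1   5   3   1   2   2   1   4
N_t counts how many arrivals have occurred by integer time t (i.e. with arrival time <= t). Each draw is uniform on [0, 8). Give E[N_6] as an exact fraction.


634113/262144

Inter-arrival values over d=0..7: [1, 5, 3, 1, 2, 2, 1, 4]
Each d has probability 1/8, so the pmf of τ is: f(1) = 3/8, f(2) = 1/4, f(3) = 1/8, f(4) = 1/8, f(5) = 1/8
Renewal equation for m(n) = E[N_n]: condition on τ_1 = k (if k <= n, one arrival plus a fresh copy on the remaining n−k steps): m(n) = F(n) + Σ_{k<=n} f(k)·m(n−k), where F(n) = P(τ <= n) and m(0) = 0
m(1) = F(1) = 3/8
m(2) = F(2) + f(1)·m(1) = 5/8 + 3/8·3/8 = 49/64
m(3) = F(3) + f(1)·m(2) + f(2)·m(1) = 3/4 + 3/8·49/64 + 1/4·3/8 = 579/512
m(4) = F(4) + f(1)·m(3) + f(2)·m(2) + f(3)·m(1) = 7/8 + 3/8·579/512 + 1/4·49/64 + 1/8·3/8 = 6297/4096
m(5) = F(5) + f(1)·m(4) + f(2)·m(3) + f(3)·m(2) + f(4)·m(1) = 1 + 3/8·6297/4096 + 1/4·579/512 + 1/8·49/64 + 1/8·3/8 = 65595/32768
m(6) = F(6) + f(1)·m(5) + f(2)·m(4) + f(3)·m(3) + f(4)·m(2) + f(5)·m(1) = 1 + 3/8·65595/32768 + 1/4·6297/4096 + 1/8·579/512 + 1/8·49/64 + 1/8·3/8 = 634113/262144
E[N_6] = m(6) = 634113/262144


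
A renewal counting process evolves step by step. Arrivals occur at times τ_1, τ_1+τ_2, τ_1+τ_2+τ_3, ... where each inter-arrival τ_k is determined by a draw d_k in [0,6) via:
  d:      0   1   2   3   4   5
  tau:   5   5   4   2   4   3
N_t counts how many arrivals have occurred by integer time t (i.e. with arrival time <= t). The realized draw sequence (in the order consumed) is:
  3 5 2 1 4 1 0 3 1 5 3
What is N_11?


draw d_1=3: τ_1=2, arrival time A_1=2
draw d_2=5: τ_2=3, arrival time A_2=5
draw d_3=2: τ_3=4, arrival time A_3=9
draw d_4=1: τ_4=5, arrival time A_4=14
draw d_5=4: τ_5=4, arrival time A_5=18
draw d_6=1: τ_6=5, arrival time A_6=23
draw d_7=0: τ_7=5, arrival time A_7=28
draw d_8=3: τ_8=2, arrival time A_8=30
draw d_9=1: τ_9=5, arrival time A_9=35
draw d_10=5: τ_10=3, arrival time A_10=38
draw d_11=3: τ_11=2, arrival time A_11=40
N_t over t=0..11: 0:0 1:0 2:1 3:1 4:1 5:2 6:2 7:2 8:2 9:3 10:3 11:3

3


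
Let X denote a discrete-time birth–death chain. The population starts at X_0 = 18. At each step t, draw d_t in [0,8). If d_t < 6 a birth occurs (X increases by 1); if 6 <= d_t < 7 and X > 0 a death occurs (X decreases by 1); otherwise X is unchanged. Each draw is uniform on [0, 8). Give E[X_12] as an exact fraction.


51/2

X can drop by at most 1 per step and X_0 = 18 > T = 12, so X_t >= 18 − t >= 6 > 0 for every t <= 12: the floor at 0 (the 'and X > 0' condition) never binds. Hence X_12 = X_0 + Σ_{t<12} Y_t with i.i.d. increments Y_t = y(d_t) ∈ {+1, −1, 0}.
Outcome values over d=0..7: [1, 1, 1, 1, 1, 1, -1, 0]
Σy = 5, Σy² = 7, M = 8
μ = 5/8 = 5/8,  σ² = 7/8 − (5/8)² = 31/64
E[X_12] = 18 + 12·(5/8) = 51/2


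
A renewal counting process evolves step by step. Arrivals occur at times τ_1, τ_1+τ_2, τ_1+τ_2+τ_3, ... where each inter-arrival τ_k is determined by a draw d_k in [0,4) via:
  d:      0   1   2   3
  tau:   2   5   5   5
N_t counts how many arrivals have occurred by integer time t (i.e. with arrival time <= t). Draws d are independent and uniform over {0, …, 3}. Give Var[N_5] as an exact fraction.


15/256

Inter-arrival values over d=0..3: [2, 5, 5, 5]
Each d has probability 1/4, so the pmf of τ is: f(2) = 1/4, f(5) = 3/4
Let p_n(j) = P(N_n = j), with p_0 = [1]. Condition on τ_1: p_n(0) = P(τ > n), and for j >= 1, p_n(j) = Σ_{k<=n} f(k)·p_{n−k}(j−1)
p_1 = [1]  (j = 0)
p_2 = [3/4, 1/4]  (j = 0..1)
p_3 = [3/4, 1/4]  (j = 0..1)
p_4 = [3/4, 3/16, 1/16]  (j = 0..2)
p_5 = [0, 15/16, 1/16]  (j = 0..2)
E[N_5] = Σ j·p_5(j) = 17/16;  E[N_5²] = Σ j²·p_5(j) = 19/16
Var[N_5] = 19/16 − (17/16)² = 15/256


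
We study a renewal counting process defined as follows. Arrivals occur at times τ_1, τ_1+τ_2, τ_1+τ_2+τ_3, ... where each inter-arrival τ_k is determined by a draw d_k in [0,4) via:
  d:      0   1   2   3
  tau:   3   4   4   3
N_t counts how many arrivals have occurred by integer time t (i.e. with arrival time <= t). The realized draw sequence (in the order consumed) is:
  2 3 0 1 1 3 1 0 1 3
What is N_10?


draw d_1=2: τ_1=4, arrival time A_1=4
draw d_2=3: τ_2=3, arrival time A_2=7
draw d_3=0: τ_3=3, arrival time A_3=10
draw d_4=1: τ_4=4, arrival time A_4=14
draw d_5=1: τ_5=4, arrival time A_5=18
draw d_6=3: τ_6=3, arrival time A_6=21
draw d_7=1: τ_7=4, arrival time A_7=25
draw d_8=0: τ_8=3, arrival time A_8=28
draw d_9=1: τ_9=4, arrival time A_9=32
draw d_10=3: τ_10=3, arrival time A_10=35
N_t over t=0..10: 0:0 1:0 2:0 3:0 4:1 5:1 6:1 7:2 8:2 9:2 10:3

3


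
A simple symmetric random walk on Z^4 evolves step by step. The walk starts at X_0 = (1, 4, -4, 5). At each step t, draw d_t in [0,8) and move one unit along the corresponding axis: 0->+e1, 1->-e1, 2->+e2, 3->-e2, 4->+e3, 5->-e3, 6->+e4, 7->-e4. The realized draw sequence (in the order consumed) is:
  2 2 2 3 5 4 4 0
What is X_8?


t=0: X=(1, 4, -4, 5), d=2 → +e2, X_1=(1, 5, -4, 5)
t=1: X=(1, 5, -4, 5), d=2 → +e2, X_2=(1, 6, -4, 5)
t=2: X=(1, 6, -4, 5), d=2 → +e2, X_3=(1, 7, -4, 5)
t=3: X=(1, 7, -4, 5), d=3 → -e2, X_4=(1, 6, -4, 5)
t=4: X=(1, 6, -4, 5), d=5 → -e3, X_5=(1, 6, -5, 5)
t=5: X=(1, 6, -5, 5), d=4 → +e3, X_6=(1, 6, -4, 5)
t=6: X=(1, 6, -4, 5), d=4 → +e3, X_7=(1, 6, -3, 5)
t=7: X=(1, 6, -3, 5), d=0 → +e1, X_8=(2, 6, -3, 5)

(2, 6, -3, 5)


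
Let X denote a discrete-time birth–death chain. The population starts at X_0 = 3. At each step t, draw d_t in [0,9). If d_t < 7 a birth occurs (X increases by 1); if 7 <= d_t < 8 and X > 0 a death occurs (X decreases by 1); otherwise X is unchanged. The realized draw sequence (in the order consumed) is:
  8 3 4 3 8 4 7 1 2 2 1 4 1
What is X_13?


t=0: X=3, d=8 → hold, X_1=3
t=1: X=3, d=3 → birth, X_2=4
t=2: X=4, d=4 → birth, X_3=5
t=3: X=5, d=3 → birth, X_4=6
t=4: X=6, d=8 → hold, X_5=6
t=5: X=6, d=4 → birth, X_6=7
t=6: X=7, d=7 → death, X_7=6
t=7: X=6, d=1 → birth, X_8=7
t=8: X=7, d=2 → birth, X_9=8
t=9: X=8, d=2 → birth, X_10=9
t=10: X=9, d=1 → birth, X_11=10
t=11: X=10, d=4 → birth, X_12=11
t=12: X=11, d=1 → birth, X_13=12

12


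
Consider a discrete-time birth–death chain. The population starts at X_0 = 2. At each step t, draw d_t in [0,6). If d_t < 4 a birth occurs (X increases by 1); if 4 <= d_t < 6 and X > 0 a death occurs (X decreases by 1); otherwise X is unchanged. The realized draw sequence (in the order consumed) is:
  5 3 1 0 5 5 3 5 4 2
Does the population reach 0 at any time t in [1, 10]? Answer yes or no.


t=0: X=2, d=5 → death, X_1=1
t=1: X=1, d=3 → birth, X_2=2
t=2: X=2, d=1 → birth, X_3=3
t=3: X=3, d=0 → birth, X_4=4
t=4: X=4, d=5 → death, X_5=3
t=5: X=3, d=5 → death, X_6=2
t=6: X=2, d=3 → birth, X_7=3
t=7: X=3, d=5 → death, X_8=2
t=8: X=2, d=4 → death, X_9=1
t=9: X=1, d=2 → birth, X_10=2

no


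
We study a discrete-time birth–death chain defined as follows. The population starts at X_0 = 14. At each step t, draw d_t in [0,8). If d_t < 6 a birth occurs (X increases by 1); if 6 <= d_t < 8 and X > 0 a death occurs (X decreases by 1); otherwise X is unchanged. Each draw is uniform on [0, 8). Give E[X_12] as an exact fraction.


X can drop by at most 1 per step and X_0 = 14 > T = 12, so X_t >= 14 − t >= 2 > 0 for every t <= 12: the floor at 0 (the 'and X > 0' condition) never binds. Hence X_12 = X_0 + Σ_{t<12} Y_t with i.i.d. increments Y_t = y(d_t) ∈ {+1, −1, 0}.
Outcome values over d=0..7: [1, 1, 1, 1, 1, 1, -1, -1]
Σy = 4, Σy² = 8, M = 8
μ = 4/8 = 1/2,  σ² = 8/8 − (1/2)² = 3/4
E[X_12] = 14 + 12·(1/2) = 20

20


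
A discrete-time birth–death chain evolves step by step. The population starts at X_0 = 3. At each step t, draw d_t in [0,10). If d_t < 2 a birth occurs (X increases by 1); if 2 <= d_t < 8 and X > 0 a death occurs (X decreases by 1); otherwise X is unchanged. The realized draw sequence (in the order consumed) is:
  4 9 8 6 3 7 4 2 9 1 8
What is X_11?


t=0: X=3, d=4 → death, X_1=2
t=1: X=2, d=9 → hold, X_2=2
t=2: X=2, d=8 → hold, X_3=2
t=3: X=2, d=6 → death, X_4=1
t=4: X=1, d=3 → death, X_5=0
t=5: X=0, d=7 → hold, X_6=0
t=6: X=0, d=4 → hold, X_7=0
t=7: X=0, d=2 → hold, X_8=0
t=8: X=0, d=9 → hold, X_9=0
t=9: X=0, d=1 → birth, X_10=1
t=10: X=1, d=8 → hold, X_11=1

1


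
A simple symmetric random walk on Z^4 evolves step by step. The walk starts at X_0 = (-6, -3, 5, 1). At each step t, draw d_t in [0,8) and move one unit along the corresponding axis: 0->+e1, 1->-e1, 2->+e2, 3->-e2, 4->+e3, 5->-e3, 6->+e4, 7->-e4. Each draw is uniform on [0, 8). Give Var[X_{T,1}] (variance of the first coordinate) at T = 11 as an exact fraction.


Outcome values over d=0..7: [1, -1, 0, 0, 0, 0, 0, 0]
Σy = 0, Σy² = 2, M = 8
μ = 0/8 = 0,  σ² = 2/8 − (0)² = 1/4
Independent increments: Var[X_11] = 11·σ² = 11·(1/4) = 11/4

11/4


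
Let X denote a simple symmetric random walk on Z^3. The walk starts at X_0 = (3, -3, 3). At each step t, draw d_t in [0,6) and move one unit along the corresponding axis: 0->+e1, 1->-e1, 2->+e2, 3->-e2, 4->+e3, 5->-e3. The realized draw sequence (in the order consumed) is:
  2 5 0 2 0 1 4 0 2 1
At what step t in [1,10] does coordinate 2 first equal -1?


4

t=0: X=(3, -3, 3), d=2 → +e2, X_1=(3, -2, 3)
t=1: X=(3, -2, 3), d=5 → -e3, X_2=(3, -2, 2)
t=2: X=(3, -2, 2), d=0 → +e1, X_3=(4, -2, 2)
t=3: X=(4, -2, 2), d=2 → +e2, X_4=(4, -1, 2)
t=4: X=(4, -1, 2), d=0 → +e1, X_5=(5, -1, 2)
t=5: X=(5, -1, 2), d=1 → -e1, X_6=(4, -1, 2)
t=6: X=(4, -1, 2), d=4 → +e3, X_7=(4, -1, 3)
t=7: X=(4, -1, 3), d=0 → +e1, X_8=(5, -1, 3)
t=8: X=(5, -1, 3), d=2 → +e2, X_9=(5, 0, 3)
t=9: X=(5, 0, 3), d=1 → -e1, X_10=(4, 0, 3)


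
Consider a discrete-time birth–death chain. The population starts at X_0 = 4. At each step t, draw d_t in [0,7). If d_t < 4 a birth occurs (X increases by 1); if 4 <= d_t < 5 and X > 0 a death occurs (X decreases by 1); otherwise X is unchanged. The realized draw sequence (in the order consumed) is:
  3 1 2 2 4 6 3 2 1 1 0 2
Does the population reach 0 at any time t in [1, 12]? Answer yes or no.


t=0: X=4, d=3 → birth, X_1=5
t=1: X=5, d=1 → birth, X_2=6
t=2: X=6, d=2 → birth, X_3=7
t=3: X=7, d=2 → birth, X_4=8
t=4: X=8, d=4 → death, X_5=7
t=5: X=7, d=6 → hold, X_6=7
t=6: X=7, d=3 → birth, X_7=8
t=7: X=8, d=2 → birth, X_8=9
t=8: X=9, d=1 → birth, X_9=10
t=9: X=10, d=1 → birth, X_10=11
t=10: X=11, d=0 → birth, X_11=12
t=11: X=12, d=2 → birth, X_12=13

no


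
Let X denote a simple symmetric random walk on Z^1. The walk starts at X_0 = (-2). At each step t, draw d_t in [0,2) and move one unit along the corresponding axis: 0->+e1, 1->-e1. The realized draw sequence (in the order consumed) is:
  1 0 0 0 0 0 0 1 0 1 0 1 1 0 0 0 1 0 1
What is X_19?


t=0: X=(-2), d=1 → -e1, X_1=(-3)
t=1: X=(-3), d=0 → +e1, X_2=(-2)
t=2: X=(-2), d=0 → +e1, X_3=(-1)
t=3: X=(-1), d=0 → +e1, X_4=(0)
t=4: X=(0), d=0 → +e1, X_5=(1)
t=5: X=(1), d=0 → +e1, X_6=(2)
t=6: X=(2), d=0 → +e1, X_7=(3)
t=7: X=(3), d=1 → -e1, X_8=(2)
t=8: X=(2), d=0 → +e1, X_9=(3)
t=9: X=(3), d=1 → -e1, X_10=(2)
t=10: X=(2), d=0 → +e1, X_11=(3)
t=11: X=(3), d=1 → -e1, X_12=(2)
t=12: X=(2), d=1 → -e1, X_13=(1)
t=13: X=(1), d=0 → +e1, X_14=(2)
t=14: X=(2), d=0 → +e1, X_15=(3)
t=15: X=(3), d=0 → +e1, X_16=(4)
t=16: X=(4), d=1 → -e1, X_17=(3)
t=17: X=(3), d=0 → +e1, X_18=(4)
t=18: X=(4), d=1 → -e1, X_19=(3)

(3)


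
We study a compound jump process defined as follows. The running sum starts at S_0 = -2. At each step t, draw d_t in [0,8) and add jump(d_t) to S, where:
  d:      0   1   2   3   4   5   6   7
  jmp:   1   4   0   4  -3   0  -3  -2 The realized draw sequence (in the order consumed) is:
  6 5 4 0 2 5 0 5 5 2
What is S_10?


t=0: S=-2, d=6, jump=-3, S_1=-5
t=1: S=-5, d=5, jump=0, S_2=-5
t=2: S=-5, d=4, jump=-3, S_3=-8
t=3: S=-8, d=0, jump=1, S_4=-7
t=4: S=-7, d=2, jump=0, S_5=-7
t=5: S=-7, d=5, jump=0, S_6=-7
t=6: S=-7, d=0, jump=1, S_7=-6
t=7: S=-6, d=5, jump=0, S_8=-6
t=8: S=-6, d=5, jump=0, S_9=-6
t=9: S=-6, d=2, jump=0, S_10=-6

-6


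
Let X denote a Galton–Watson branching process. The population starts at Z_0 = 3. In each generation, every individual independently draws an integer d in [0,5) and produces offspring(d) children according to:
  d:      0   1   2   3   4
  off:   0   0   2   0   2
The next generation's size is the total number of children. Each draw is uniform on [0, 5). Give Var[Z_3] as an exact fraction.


Outcome values over d=0..4: [0, 0, 2, 0, 2]
Σy = 4, Σy² = 8, M = 5
μ = 4/5 = 4/5,  σ² = 8/5 − (4/5)² = 24/25
V_0 = 0, E_0 = 3
V_1 = 24/25·E_0 + (4/5)²·V_0 = 72/25;  E_1 = 12/5
V_2 = 24/25·E_1 + (4/5)²·V_1 = 2592/625;  E_2 = 48/25
V_3 = 24/25·E_2 + (4/5)²·V_2 = 70272/15625;  E_3 = 192/125

70272/15625


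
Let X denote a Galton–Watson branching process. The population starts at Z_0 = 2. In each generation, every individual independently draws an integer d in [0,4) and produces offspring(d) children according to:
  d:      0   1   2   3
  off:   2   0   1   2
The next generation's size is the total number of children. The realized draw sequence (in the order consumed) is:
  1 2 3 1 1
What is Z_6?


0

gen 0: Z_0=2, draws=[1, 2], offspring=[0, 1], Z_1=1
gen 1: Z_1=1, draws=[3], offspring=[2], Z_2=2
gen 2: Z_2=2, draws=[1, 1], offspring=[0, 0], Z_3=0
gen 3: Z_3=0, draws=[], offspring=[], Z_4=0
gen 4: Z_4=0, draws=[], offspring=[], Z_5=0
gen 5: Z_5=0, draws=[], offspring=[], Z_6=0


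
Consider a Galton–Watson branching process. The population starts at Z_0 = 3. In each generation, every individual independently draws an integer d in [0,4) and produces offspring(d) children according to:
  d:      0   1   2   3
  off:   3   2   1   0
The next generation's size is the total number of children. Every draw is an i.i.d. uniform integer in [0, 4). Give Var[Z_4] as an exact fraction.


Outcome values over d=0..3: [3, 2, 1, 0]
Σy = 6, Σy² = 14, M = 4
μ = 6/4 = 3/2,  σ² = 14/4 − (3/2)² = 5/4
V_0 = 0, E_0 = 3
V_1 = 5/4·E_0 + (3/2)²·V_0 = 15/4;  E_1 = 9/2
V_2 = 5/4·E_1 + (3/2)²·V_1 = 225/16;  E_2 = 27/4
V_3 = 5/4·E_2 + (3/2)²·V_2 = 2565/64;  E_3 = 81/8
V_4 = 5/4·E_3 + (3/2)²·V_3 = 26325/256;  E_4 = 243/16

26325/256


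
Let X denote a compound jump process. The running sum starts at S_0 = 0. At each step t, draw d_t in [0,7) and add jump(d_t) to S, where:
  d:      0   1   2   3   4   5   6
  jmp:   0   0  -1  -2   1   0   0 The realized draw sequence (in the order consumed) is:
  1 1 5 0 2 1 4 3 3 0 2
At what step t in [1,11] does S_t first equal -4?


t=0: S=0, d=1, jump=0, S_1=0
t=1: S=0, d=1, jump=0, S_2=0
t=2: S=0, d=5, jump=0, S_3=0
t=3: S=0, d=0, jump=0, S_4=0
t=4: S=0, d=2, jump=-1, S_5=-1
t=5: S=-1, d=1, jump=0, S_6=-1
t=6: S=-1, d=4, jump=1, S_7=0
t=7: S=0, d=3, jump=-2, S_8=-2
t=8: S=-2, d=3, jump=-2, S_9=-4
t=9: S=-4, d=0, jump=0, S_10=-4
t=10: S=-4, d=2, jump=-1, S_11=-5

9


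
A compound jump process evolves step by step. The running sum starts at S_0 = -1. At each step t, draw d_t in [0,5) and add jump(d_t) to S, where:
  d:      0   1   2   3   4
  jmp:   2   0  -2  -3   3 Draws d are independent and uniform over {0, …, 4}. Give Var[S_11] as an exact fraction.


286/5

Outcome values over d=0..4: [2, 0, -2, -3, 3]
Σy = 0, Σy² = 26, M = 5
μ = 0/5 = 0,  σ² = 26/5 − (0)² = 26/5
Independent increments: Var[S_11] = 11·σ² = 11·(26/5) = 286/5


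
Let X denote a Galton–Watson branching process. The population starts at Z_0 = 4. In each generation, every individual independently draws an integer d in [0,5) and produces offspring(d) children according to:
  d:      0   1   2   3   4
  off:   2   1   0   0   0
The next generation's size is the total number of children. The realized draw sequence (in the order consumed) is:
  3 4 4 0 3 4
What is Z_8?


0

gen 0: Z_0=4, draws=[3, 4, 4, 0], offspring=[0, 0, 0, 2], Z_1=2
gen 1: Z_1=2, draws=[3, 4], offspring=[0, 0], Z_2=0
gen 2: Z_2=0, draws=[], offspring=[], Z_3=0
gen 3: Z_3=0, draws=[], offspring=[], Z_4=0
gen 4: Z_4=0, draws=[], offspring=[], Z_5=0
gen 5: Z_5=0, draws=[], offspring=[], Z_6=0
gen 6: Z_6=0, draws=[], offspring=[], Z_7=0
gen 7: Z_7=0, draws=[], offspring=[], Z_8=0


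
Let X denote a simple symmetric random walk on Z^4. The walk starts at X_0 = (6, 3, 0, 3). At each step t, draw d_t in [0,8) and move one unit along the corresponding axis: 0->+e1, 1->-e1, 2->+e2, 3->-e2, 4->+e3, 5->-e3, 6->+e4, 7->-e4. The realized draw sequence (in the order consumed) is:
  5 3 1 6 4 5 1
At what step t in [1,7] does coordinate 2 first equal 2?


2

t=0: X=(6, 3, 0, 3), d=5 → -e3, X_1=(6, 3, -1, 3)
t=1: X=(6, 3, -1, 3), d=3 → -e2, X_2=(6, 2, -1, 3)
t=2: X=(6, 2, -1, 3), d=1 → -e1, X_3=(5, 2, -1, 3)
t=3: X=(5, 2, -1, 3), d=6 → +e4, X_4=(5, 2, -1, 4)
t=4: X=(5, 2, -1, 4), d=4 → +e3, X_5=(5, 2, 0, 4)
t=5: X=(5, 2, 0, 4), d=5 → -e3, X_6=(5, 2, -1, 4)
t=6: X=(5, 2, -1, 4), d=1 → -e1, X_7=(4, 2, -1, 4)


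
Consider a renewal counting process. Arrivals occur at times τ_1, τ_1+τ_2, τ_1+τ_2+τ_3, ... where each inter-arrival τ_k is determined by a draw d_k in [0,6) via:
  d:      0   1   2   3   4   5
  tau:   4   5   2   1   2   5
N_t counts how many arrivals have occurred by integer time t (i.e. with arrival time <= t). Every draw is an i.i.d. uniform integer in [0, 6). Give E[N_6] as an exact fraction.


Inter-arrival values over d=0..5: [4, 5, 2, 1, 2, 5]
Each d has probability 1/6, so the pmf of τ is: f(1) = 1/6, f(2) = 1/3, f(4) = 1/6, f(5) = 1/3
Renewal equation for m(n) = E[N_n]: condition on τ_1 = k (if k <= n, one arrival plus a fresh copy on the remaining n−k steps): m(n) = F(n) + Σ_{k<=n} f(k)·m(n−k), where F(n) = P(τ <= n) and m(0) = 0
m(1) = F(1) = 1/6
m(2) = F(2) + f(1)·m(1) = 1/2 + 1/6·1/6 = 19/36
m(3) = F(3) + f(1)·m(2) + f(2)·m(1) = 1/2 + 1/6·19/36 + 1/3·1/6 = 139/216
m(4) = F(4) + f(1)·m(3) + f(2)·m(2) = 2/3 + 1/6·139/216 + 1/3·19/36 = 1231/1296
m(5) = F(5) + f(1)·m(4) + f(2)·m(3) + f(4)·m(1) = 1 + 1/6·1231/1296 + 1/3·139/216 + 1/6·1/6 = 10891/7776
m(6) = F(6) + f(1)·m(5) + f(2)·m(4) + f(4)·m(2) + f(5)·m(1) = 1 + 1/6·10891/7776 + 1/3·1231/1296 + 1/6·19/36 + 1/3·1/6 = 79015/46656
E[N_6] = m(6) = 79015/46656

79015/46656


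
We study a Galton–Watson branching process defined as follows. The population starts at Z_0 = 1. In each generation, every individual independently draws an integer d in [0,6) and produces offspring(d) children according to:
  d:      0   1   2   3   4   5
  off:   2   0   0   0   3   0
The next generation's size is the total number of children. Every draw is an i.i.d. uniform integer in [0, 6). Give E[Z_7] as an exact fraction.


78125/279936

Outcome values over d=0..5: [2, 0, 0, 0, 3, 0]
Σy = 5, Σy² = 13, M = 6
μ = 5/6 = 5/6,  σ² = 13/6 − (5/6)² = 53/36
E[Z_0] = 1
E[Z_1] = 5/6·E[Z_0] = 5/6
E[Z_2] = 5/6·E[Z_1] = 25/36
E[Z_3] = 5/6·E[Z_2] = 125/216
E[Z_4] = 5/6·E[Z_3] = 625/1296
E[Z_5] = 5/6·E[Z_4] = 3125/7776
E[Z_6] = 5/6·E[Z_5] = 15625/46656
E[Z_7] = 5/6·E[Z_6] = 78125/279936


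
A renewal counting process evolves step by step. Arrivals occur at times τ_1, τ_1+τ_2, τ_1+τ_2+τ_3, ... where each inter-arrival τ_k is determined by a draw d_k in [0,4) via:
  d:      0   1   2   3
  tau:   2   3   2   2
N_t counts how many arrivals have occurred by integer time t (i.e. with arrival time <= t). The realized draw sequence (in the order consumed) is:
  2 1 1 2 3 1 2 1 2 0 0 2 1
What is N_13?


5

draw d_1=2: τ_1=2, arrival time A_1=2
draw d_2=1: τ_2=3, arrival time A_2=5
draw d_3=1: τ_3=3, arrival time A_3=8
draw d_4=2: τ_4=2, arrival time A_4=10
draw d_5=3: τ_5=2, arrival time A_5=12
draw d_6=1: τ_6=3, arrival time A_6=15
draw d_7=2: τ_7=2, arrival time A_7=17
draw d_8=1: τ_8=3, arrival time A_8=20
draw d_9=2: τ_9=2, arrival time A_9=22
draw d_10=0: τ_10=2, arrival time A_10=24
draw d_11=0: τ_11=2, arrival time A_11=26
draw d_12=2: τ_12=2, arrival time A_12=28
draw d_13=1: τ_13=3, arrival time A_13=31
N_t over t=0..13: 0:0 1:0 2:1 3:1 4:1 5:2 6:2 7:2 8:3 9:3 10:4 11:4 12:5 13:5


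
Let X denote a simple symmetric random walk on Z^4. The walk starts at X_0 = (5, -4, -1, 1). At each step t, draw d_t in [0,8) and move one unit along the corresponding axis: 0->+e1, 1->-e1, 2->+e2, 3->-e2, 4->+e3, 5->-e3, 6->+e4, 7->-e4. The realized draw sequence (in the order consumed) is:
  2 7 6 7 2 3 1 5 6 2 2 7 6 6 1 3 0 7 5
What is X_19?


t=0: X=(5, -4, -1, 1), d=2 → +e2, X_1=(5, -3, -1, 1)
t=1: X=(5, -3, -1, 1), d=7 → -e4, X_2=(5, -3, -1, 0)
t=2: X=(5, -3, -1, 0), d=6 → +e4, X_3=(5, -3, -1, 1)
t=3: X=(5, -3, -1, 1), d=7 → -e4, X_4=(5, -3, -1, 0)
t=4: X=(5, -3, -1, 0), d=2 → +e2, X_5=(5, -2, -1, 0)
t=5: X=(5, -2, -1, 0), d=3 → -e2, X_6=(5, -3, -1, 0)
t=6: X=(5, -3, -1, 0), d=1 → -e1, X_7=(4, -3, -1, 0)
t=7: X=(4, -3, -1, 0), d=5 → -e3, X_8=(4, -3, -2, 0)
t=8: X=(4, -3, -2, 0), d=6 → +e4, X_9=(4, -3, -2, 1)
t=9: X=(4, -3, -2, 1), d=2 → +e2, X_10=(4, -2, -2, 1)
t=10: X=(4, -2, -2, 1), d=2 → +e2, X_11=(4, -1, -2, 1)
t=11: X=(4, -1, -2, 1), d=7 → -e4, X_12=(4, -1, -2, 0)
t=12: X=(4, -1, -2, 0), d=6 → +e4, X_13=(4, -1, -2, 1)
t=13: X=(4, -1, -2, 1), d=6 → +e4, X_14=(4, -1, -2, 2)
t=14: X=(4, -1, -2, 2), d=1 → -e1, X_15=(3, -1, -2, 2)
t=15: X=(3, -1, -2, 2), d=3 → -e2, X_16=(3, -2, -2, 2)
t=16: X=(3, -2, -2, 2), d=0 → +e1, X_17=(4, -2, -2, 2)
t=17: X=(4, -2, -2, 2), d=7 → -e4, X_18=(4, -2, -2, 1)
t=18: X=(4, -2, -2, 1), d=5 → -e3, X_19=(4, -2, -3, 1)

(4, -2, -3, 1)


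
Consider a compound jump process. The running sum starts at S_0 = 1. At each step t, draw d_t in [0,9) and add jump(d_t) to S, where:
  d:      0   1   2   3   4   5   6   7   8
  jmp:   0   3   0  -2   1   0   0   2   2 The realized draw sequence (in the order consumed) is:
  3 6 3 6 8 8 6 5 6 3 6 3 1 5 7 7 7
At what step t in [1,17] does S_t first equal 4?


16

t=0: S=1, d=3, jump=-2, S_1=-1
t=1: S=-1, d=6, jump=0, S_2=-1
t=2: S=-1, d=3, jump=-2, S_3=-3
t=3: S=-3, d=6, jump=0, S_4=-3
t=4: S=-3, d=8, jump=2, S_5=-1
t=5: S=-1, d=8, jump=2, S_6=1
t=6: S=1, d=6, jump=0, S_7=1
t=7: S=1, d=5, jump=0, S_8=1
t=8: S=1, d=6, jump=0, S_9=1
t=9: S=1, d=3, jump=-2, S_10=-1
t=10: S=-1, d=6, jump=0, S_11=-1
t=11: S=-1, d=3, jump=-2, S_12=-3
t=12: S=-3, d=1, jump=3, S_13=0
t=13: S=0, d=5, jump=0, S_14=0
t=14: S=0, d=7, jump=2, S_15=2
t=15: S=2, d=7, jump=2, S_16=4
t=16: S=4, d=7, jump=2, S_17=6


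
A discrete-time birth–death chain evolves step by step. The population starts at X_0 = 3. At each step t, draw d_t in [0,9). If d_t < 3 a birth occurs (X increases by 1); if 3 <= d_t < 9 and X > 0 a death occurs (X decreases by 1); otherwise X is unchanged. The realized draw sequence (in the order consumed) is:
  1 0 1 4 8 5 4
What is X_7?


2

t=0: X=3, d=1 → birth, X_1=4
t=1: X=4, d=0 → birth, X_2=5
t=2: X=5, d=1 → birth, X_3=6
t=3: X=6, d=4 → death, X_4=5
t=4: X=5, d=8 → death, X_5=4
t=5: X=4, d=5 → death, X_6=3
t=6: X=3, d=4 → death, X_7=2


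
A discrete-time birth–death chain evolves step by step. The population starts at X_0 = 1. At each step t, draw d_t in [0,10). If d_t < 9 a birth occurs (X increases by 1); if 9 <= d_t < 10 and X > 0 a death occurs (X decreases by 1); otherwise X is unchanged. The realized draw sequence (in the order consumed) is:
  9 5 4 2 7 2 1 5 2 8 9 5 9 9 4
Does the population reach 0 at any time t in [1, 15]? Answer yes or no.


yes

t=0: X=1, d=9 → death, X_1=0
t=1: X=0, d=5 → birth, X_2=1
t=2: X=1, d=4 → birth, X_3=2
t=3: X=2, d=2 → birth, X_4=3
t=4: X=3, d=7 → birth, X_5=4
t=5: X=4, d=2 → birth, X_6=5
t=6: X=5, d=1 → birth, X_7=6
t=7: X=6, d=5 → birth, X_8=7
t=8: X=7, d=2 → birth, X_9=8
t=9: X=8, d=8 → birth, X_10=9
t=10: X=9, d=9 → death, X_11=8
t=11: X=8, d=5 → birth, X_12=9
t=12: X=9, d=9 → death, X_13=8
t=13: X=8, d=9 → death, X_14=7
t=14: X=7, d=4 → birth, X_15=8


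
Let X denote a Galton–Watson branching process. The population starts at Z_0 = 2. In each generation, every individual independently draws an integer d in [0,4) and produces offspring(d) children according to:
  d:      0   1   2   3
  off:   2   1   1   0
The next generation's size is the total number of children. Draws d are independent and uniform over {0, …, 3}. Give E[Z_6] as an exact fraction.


Outcome values over d=0..3: [2, 1, 1, 0]
Σy = 4, Σy² = 6, M = 4
μ = 4/4 = 1,  σ² = 6/4 − (1)² = 1/2
E[Z_0] = 2
E[Z_1] = 1·E[Z_0] = 2
E[Z_2] = 1·E[Z_1] = 2
E[Z_3] = 1·E[Z_2] = 2
E[Z_4] = 1·E[Z_3] = 2
E[Z_5] = 1·E[Z_4] = 2
E[Z_6] = 1·E[Z_5] = 2

2


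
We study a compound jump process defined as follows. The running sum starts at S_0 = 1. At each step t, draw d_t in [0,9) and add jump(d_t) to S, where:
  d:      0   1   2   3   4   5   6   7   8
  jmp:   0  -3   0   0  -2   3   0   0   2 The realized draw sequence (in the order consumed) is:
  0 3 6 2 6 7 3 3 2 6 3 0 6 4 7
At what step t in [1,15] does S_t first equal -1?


t=0: S=1, d=0, jump=0, S_1=1
t=1: S=1, d=3, jump=0, S_2=1
t=2: S=1, d=6, jump=0, S_3=1
t=3: S=1, d=2, jump=0, S_4=1
t=4: S=1, d=6, jump=0, S_5=1
t=5: S=1, d=7, jump=0, S_6=1
t=6: S=1, d=3, jump=0, S_7=1
t=7: S=1, d=3, jump=0, S_8=1
t=8: S=1, d=2, jump=0, S_9=1
t=9: S=1, d=6, jump=0, S_10=1
t=10: S=1, d=3, jump=0, S_11=1
t=11: S=1, d=0, jump=0, S_12=1
t=12: S=1, d=6, jump=0, S_13=1
t=13: S=1, d=4, jump=-2, S_14=-1
t=14: S=-1, d=7, jump=0, S_15=-1

14
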